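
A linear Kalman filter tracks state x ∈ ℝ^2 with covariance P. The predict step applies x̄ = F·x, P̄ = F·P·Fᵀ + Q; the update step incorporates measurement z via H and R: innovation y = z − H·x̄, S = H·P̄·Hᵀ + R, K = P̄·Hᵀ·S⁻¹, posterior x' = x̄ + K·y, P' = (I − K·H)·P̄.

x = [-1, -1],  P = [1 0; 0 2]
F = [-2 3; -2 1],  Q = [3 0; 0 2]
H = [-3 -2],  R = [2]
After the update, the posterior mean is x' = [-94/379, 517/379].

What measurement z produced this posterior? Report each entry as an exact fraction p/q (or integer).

x̄ = F·x = [-1, 1]
P̄ = F·P·Fᵀ + Q = [25 10; 10 8]
S = H·P̄·Hᵀ + R = [379]
K = P̄·Hᵀ·S⁻¹ = [-95/379; -46/379]
x' − x̄ = [285/379, 138/379] = K·y
y = (KᵀK)⁻¹·Kᵀ·(x' − x̄) = [-3]
z = y + H·x̄ = [-3] + [1] = [-2]

z = [-2]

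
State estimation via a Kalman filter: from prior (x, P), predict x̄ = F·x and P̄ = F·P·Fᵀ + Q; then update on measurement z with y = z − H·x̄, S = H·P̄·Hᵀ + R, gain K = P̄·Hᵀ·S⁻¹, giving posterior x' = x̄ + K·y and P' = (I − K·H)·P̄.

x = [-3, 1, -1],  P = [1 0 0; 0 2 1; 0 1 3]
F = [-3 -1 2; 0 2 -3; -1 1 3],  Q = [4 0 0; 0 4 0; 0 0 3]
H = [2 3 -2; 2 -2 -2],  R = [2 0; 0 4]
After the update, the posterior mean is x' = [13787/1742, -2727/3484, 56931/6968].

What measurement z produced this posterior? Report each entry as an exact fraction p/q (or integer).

z = [-3, 1]

x̄ = F·x = [6, 5, 1]
P̄ = F·P·Fᵀ + Q = [23 -15 18; -15 27 -20; 18 -20 39]
S = H·P̄·Hᵀ + R = [409 -48; -48 176]
K = P̄·Hᵀ·S⁻¹ = [-53/871 367/1742; 869/4355 -3407/17420; -1128/4355 -2857/34840]
x' − x̄ = [3335/1742, -20147/3484, 49963/6968] = K·y
y = (KᵀK)⁻¹·Kᵀ·(x' − x̄) = [-28, 1]
z = y + H·x̄ = [-28, 1] + [25, 0] = [-3, 1]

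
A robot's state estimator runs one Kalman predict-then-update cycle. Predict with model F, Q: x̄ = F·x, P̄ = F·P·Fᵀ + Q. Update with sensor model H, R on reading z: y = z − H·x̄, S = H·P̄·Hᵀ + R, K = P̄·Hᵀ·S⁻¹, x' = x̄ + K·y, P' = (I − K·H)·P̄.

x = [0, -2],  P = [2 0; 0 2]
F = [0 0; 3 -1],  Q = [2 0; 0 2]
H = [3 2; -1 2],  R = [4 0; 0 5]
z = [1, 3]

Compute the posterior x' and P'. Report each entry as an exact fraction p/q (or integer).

x' = [-745/1863, 2252/1863]
P' = [812/1863 -484/1863; -484/1863 1298/1863]

x̄ = F·x = [0, 2]
P̄ = F·P·Fᵀ + Q = [2 0; 0 22]
y = z − H·x̄ = [-3, -1]
S = H·P̄·Hᵀ + R = [110 82; 82 95]
K = P̄·Hᵀ·S⁻¹ = [367/1863 -356/1863; 286/1863 616/1863]
x' = x̄ + K·y = [-745/1863, 2252/1863]
P' = (I − K·H)·P̄ = [812/1863 -484/1863; -484/1863 1298/1863]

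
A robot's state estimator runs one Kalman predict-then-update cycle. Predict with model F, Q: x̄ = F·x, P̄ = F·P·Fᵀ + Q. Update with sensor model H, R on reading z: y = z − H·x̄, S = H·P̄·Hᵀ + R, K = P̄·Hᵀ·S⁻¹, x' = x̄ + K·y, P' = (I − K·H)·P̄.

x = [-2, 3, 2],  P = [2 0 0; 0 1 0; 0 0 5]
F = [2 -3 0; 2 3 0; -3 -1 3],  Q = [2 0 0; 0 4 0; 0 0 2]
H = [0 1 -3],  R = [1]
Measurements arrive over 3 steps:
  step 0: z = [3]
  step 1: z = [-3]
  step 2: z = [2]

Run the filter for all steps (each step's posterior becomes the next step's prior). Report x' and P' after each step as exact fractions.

step 0: x̄ = F·x = [-13, 5, 9]
step 0: P̄ = F·P·Fᵀ + Q = [19 -1 -9; -1 21 -15; -9 -15 66]
step 0: y = z − H·x̄ = [25]
step 0: S = H·P̄·Hᵀ + R = [706]
step 0: K = P̄·Hᵀ·S⁻¹ = [13/353; 33/353; -213/706]
step 0: x' = x̄ + K·y = [-4264/353, 2590/353, 1029/706]
step 0: P' = (I − K·H)·P̄ = [6369/353 -1211/353 -408/353; -1211/353 5235/353 1734/353; -408/353 1734/353 1227/706]
step 1: x̄ = F·x = [-16298/353, -758/353, 23491/706]
step 1: P̄ = F·P·Fᵀ + Q = [87829/353 -21639/353 -49040/353; -21639/353 59471/353 -27440/353; -49040/353 -27440/353 116915/706]
step 1: y = z − H·x̄ = [69871/706]
step 1: S = H·P̄·Hᵀ + R = [1501163/706]
step 1: K = P̄·Hᵀ·S⁻¹ = [250962/1501163; 283582/1501163; -405625/1501163]
step 1: x' = x̄ + K·y = [-44471591/1501163, 24841919/1501163, 9805093/1501163]
step 1: P' = (I − K·H)·P̄ = [284290885/1501163 -192826683/1501163 -64359215/1501163; -192826683/1501163 138997987/1501163 46238135/1501163; -64359215/1501163 46238135/1501163 15547920/1501163]
step 2: x̄ = F·x = [-163468939/1501163, -14417425/1501163, 137988133/1501163]
step 2: P̄ = F·P·Fᵀ + Q = [4705067945/1501163 -113818343/1501163 -3440836635/1501163; -113818343/1501163 80229879/1501163 28342167/1501163; -3440836635/1501163 28342167/1501163 2564626520/1501163]
step 2: y = z − H·x̄ = [431384150/1501163]
step 2: S = H·P̄·Hᵀ + R = [22993316720/1501163]
step 2: K = P̄·Hᵀ·S⁻¹ = [5104345781/11496658360; -2398311/11496658360; -7665537393/22993316720]
step 2: x' = x̄ + K·y = [21489160197/1149665836, -11110505855/1149665836, -8925512213/2299331672]
step 2: P' = (I − K·H)·P̄ = [660776684553/5748329180 -427684064723/5748329180 -286824158409/11496658360; -427684064723/5748329180 307216473273/5748329180 204811781619/11496658360; -286824158409/11496658360 204811781619/11496658360 139096366877/22993316720]

step 0: x' = [-4264/353, 2590/353, 1029/706], P' = [6369/353 -1211/353 -408/353; -1211/353 5235/353 1734/353; -408/353 1734/353 1227/706]
step 1: x' = [-44471591/1501163, 24841919/1501163, 9805093/1501163], P' = [284290885/1501163 -192826683/1501163 -64359215/1501163; -192826683/1501163 138997987/1501163 46238135/1501163; -64359215/1501163 46238135/1501163 15547920/1501163]
step 2: x' = [21489160197/1149665836, -11110505855/1149665836, -8925512213/2299331672], P' = [660776684553/5748329180 -427684064723/5748329180 -286824158409/11496658360; -427684064723/5748329180 307216473273/5748329180 204811781619/11496658360; -286824158409/11496658360 204811781619/11496658360 139096366877/22993316720]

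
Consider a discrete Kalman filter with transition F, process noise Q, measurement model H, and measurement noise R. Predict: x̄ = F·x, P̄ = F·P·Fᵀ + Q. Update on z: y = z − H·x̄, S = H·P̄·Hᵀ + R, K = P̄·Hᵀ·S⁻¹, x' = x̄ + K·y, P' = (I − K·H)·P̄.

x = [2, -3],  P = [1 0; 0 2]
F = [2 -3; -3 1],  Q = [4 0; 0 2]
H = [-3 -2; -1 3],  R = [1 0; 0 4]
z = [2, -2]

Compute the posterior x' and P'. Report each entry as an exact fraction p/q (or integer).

x' = [-1361/24261, -7099/8087]
P' = [4954/24261 -1374/8087; -1374/8087 2410/8087]

x̄ = F·x = [13, -9]
P̄ = F·P·Fᵀ + Q = [26 -12; -12 13]
y = z − H·x̄ = [23, 38]
S = H·P̄·Hᵀ + R = [143 84; 84 219]
K = P̄·Hᵀ·S⁻¹ = [-2206/8087 -4330/24261; -698/8087 2151/8087]
x' = x̄ + K·y = [-1361/24261, -7099/8087]
P' = (I − K·H)·P̄ = [4954/24261 -1374/8087; -1374/8087 2410/8087]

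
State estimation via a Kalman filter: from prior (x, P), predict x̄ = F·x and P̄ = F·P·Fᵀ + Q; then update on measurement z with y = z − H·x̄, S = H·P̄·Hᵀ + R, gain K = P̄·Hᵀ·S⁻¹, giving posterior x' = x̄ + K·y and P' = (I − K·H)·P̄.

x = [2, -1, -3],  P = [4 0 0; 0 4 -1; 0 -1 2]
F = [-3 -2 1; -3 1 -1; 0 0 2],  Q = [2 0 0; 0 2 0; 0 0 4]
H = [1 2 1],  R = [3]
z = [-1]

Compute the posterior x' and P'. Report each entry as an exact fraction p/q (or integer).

x' = [-121/343, 808/343, -1898/343]
P' = [7584/343 -4537/343 1832/343; -4537/343 3897/343 -2930/343; 1832/343 -2930/343 4052/343]

x̄ = F·x = [-7, -4, -6]
P̄ = F·P·Fᵀ + Q = [60 23 8; 23 46 -6; 8 -6 12]
y = z − H·x̄ = [20]
S = H·P̄·Hᵀ + R = [343]
K = P̄·Hᵀ·S⁻¹ = [114/343; 109/343; 8/343]
x' = x̄ + K·y = [-121/343, 808/343, -1898/343]
P' = (I − K·H)·P̄ = [7584/343 -4537/343 1832/343; -4537/343 3897/343 -2930/343; 1832/343 -2930/343 4052/343]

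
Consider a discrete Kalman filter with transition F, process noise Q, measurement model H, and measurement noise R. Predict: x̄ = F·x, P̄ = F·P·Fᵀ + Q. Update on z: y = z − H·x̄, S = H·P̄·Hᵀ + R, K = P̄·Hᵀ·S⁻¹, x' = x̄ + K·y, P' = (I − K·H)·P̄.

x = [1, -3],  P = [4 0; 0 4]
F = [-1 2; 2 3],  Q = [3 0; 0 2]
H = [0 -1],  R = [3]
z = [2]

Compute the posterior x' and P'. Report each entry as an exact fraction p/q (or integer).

x' = [-319/57, -43/19]
P' = [1055/57 16/19; 16/19 54/19]

x̄ = F·x = [-7, -7]
P̄ = F·P·Fᵀ + Q = [23 16; 16 54]
y = z − H·x̄ = [-5]
S = H·P̄·Hᵀ + R = [57]
K = P̄·Hᵀ·S⁻¹ = [-16/57; -18/19]
x' = x̄ + K·y = [-319/57, -43/19]
P' = (I − K·H)·P̄ = [1055/57 16/19; 16/19 54/19]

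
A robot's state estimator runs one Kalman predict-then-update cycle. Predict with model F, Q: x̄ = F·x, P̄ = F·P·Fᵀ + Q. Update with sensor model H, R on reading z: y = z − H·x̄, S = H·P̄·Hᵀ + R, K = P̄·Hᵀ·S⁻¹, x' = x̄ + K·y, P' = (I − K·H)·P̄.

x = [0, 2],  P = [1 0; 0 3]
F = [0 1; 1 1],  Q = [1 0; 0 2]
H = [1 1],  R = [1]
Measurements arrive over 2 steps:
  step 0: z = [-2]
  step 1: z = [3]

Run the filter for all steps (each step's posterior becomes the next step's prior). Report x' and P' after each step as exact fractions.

step 0: x' = [-8/17, -20/17], P' = [19/17 -12/17; -12/17 21/17]
step 1: x' = [43/41, 47/41], P' = [145/123 -98/123; -98/123 157/123]

step 0: x̄ = F·x = [2, 2]
step 0: P̄ = F·P·Fᵀ + Q = [4 3; 3 6]
step 0: y = z − H·x̄ = [-6]
step 0: S = H·P̄·Hᵀ + R = [17]
step 0: K = P̄·Hᵀ·S⁻¹ = [7/17; 9/17]
step 0: x' = x̄ + K·y = [-8/17, -20/17]
step 0: P' = (I − K·H)·P̄ = [19/17 -12/17; -12/17 21/17]
step 1: x̄ = F·x = [-20/17, -28/17]
step 1: P̄ = F·P·Fᵀ + Q = [38/17 9/17; 9/17 50/17]
step 1: y = z − H·x̄ = [99/17]
step 1: S = H·P̄·Hᵀ + R = [123/17]
step 1: K = P̄·Hᵀ·S⁻¹ = [47/123; 59/123]
step 1: x' = x̄ + K·y = [43/41, 47/41]
step 1: P' = (I − K·H)·P̄ = [145/123 -98/123; -98/123 157/123]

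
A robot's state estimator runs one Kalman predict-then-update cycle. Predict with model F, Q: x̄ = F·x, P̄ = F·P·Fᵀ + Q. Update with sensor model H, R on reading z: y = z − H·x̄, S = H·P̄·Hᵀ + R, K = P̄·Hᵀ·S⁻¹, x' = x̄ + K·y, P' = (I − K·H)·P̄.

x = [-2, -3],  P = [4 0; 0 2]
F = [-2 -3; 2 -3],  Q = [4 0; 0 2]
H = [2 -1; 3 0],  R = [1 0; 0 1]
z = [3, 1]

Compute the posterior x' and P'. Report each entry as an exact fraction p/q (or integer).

x' = [5227/12799, -25681/12799]
P' = [1402/12799 2730/12799; 2730/12799 17768/12799]

x̄ = F·x = [13, 5]
P̄ = F·P·Fᵀ + Q = [38 2; 2 36]
y = z − H·x̄ = [-18, -38]
S = H·P̄·Hᵀ + R = [181 222; 222 343]
K = P̄·Hᵀ·S⁻¹ = [74/12799 4206/12799; -12308/12799 8190/12799]
x' = x̄ + K·y = [5227/12799, -25681/12799]
P' = (I − K·H)·P̄ = [1402/12799 2730/12799; 2730/12799 17768/12799]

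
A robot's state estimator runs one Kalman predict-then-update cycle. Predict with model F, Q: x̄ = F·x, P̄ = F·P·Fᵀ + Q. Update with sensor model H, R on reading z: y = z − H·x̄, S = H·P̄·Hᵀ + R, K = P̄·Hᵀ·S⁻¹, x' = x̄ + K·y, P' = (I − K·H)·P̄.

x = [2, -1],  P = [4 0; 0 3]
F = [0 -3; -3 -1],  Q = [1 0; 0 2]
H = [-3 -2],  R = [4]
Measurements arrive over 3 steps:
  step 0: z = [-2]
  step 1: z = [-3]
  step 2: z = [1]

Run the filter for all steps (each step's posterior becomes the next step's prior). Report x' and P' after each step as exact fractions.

step 0: x̄ = F·x = [3, -5]
step 0: P̄ = F·P·Fᵀ + Q = [28 9; 9 41]
step 0: y = z − H·x̄ = [-3]
step 0: S = H·P̄·Hᵀ + R = [528]
step 0: K = P̄·Hᵀ·S⁻¹ = [-17/88; -109/528]
step 0: x' = x̄ + K·y = [315/88, -771/176]
step 0: P' = (I − K·H)·P̄ = [365/44 -1061/88; -1061/88 9767/528]
step 1: x̄ = F·x = [2313/176, -1119/176]
step 1: P̄ = F·P·Fᵀ + Q = [29477/176 -9331/176; -9331/176 12047/528]
step 1: y = z − H·x̄ = [4173/176]
step 1: S = H·P̄·Hᵀ + R = [510263/528]
step 1: K = P̄·Hᵀ·S⁻¹ = [-209307/510263; 59885/510263]
step 1: x' = x̄ + K·y = [134091/39251, -140334/39251]
step 1: P' = (I − K·H)·P̄ = [2487968/510263 -3313338/510263; -3313338/510263 4850237/510263]
step 2: x̄ = F·x = [421002/39251, -261939/39251]
step 2: P̄ = F·P·Fᵀ + Q = [44162396/510263 -15269331/510263; -15269331/510263 8382447/510263]
step 2: y = z − H·x̄ = [778379/39251]
step 2: S = H·P̄·Hᵀ + R = [249800432/510263]
step 2: K = P̄·Hᵀ·S⁻¹ = [-50974263/124900216; 29043099/249800432]
step 2: x' = x̄ + K·y = [46972215/17842888, -155868411/35685776]
step 2: P' = (I − K·H)·P̄ = [312722873/62450108 -836220093/124900216; -836220093/124900216 2450574081/249800432]

step 0: x' = [315/88, -771/176], P' = [365/44 -1061/88; -1061/88 9767/528]
step 1: x' = [134091/39251, -140334/39251], P' = [2487968/510263 -3313338/510263; -3313338/510263 4850237/510263]
step 2: x' = [46972215/17842888, -155868411/35685776], P' = [312722873/62450108 -836220093/124900216; -836220093/124900216 2450574081/249800432]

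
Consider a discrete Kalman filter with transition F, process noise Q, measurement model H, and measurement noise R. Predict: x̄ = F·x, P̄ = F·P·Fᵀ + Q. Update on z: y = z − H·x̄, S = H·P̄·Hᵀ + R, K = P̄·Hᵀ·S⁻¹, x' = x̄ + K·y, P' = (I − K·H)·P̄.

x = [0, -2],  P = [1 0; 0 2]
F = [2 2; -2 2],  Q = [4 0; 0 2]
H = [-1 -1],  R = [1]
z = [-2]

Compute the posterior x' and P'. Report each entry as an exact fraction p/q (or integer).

x' = [44/39, 8/13]
P' = [224/39 -68/13; -68/13 74/13]

x̄ = F·x = [-4, -4]
P̄ = F·P·Fᵀ + Q = [16 4; 4 14]
y = z − H·x̄ = [-10]
S = H·P̄·Hᵀ + R = [39]
K = P̄·Hᵀ·S⁻¹ = [-20/39; -6/13]
x' = x̄ + K·y = [44/39, 8/13]
P' = (I − K·H)·P̄ = [224/39 -68/13; -68/13 74/13]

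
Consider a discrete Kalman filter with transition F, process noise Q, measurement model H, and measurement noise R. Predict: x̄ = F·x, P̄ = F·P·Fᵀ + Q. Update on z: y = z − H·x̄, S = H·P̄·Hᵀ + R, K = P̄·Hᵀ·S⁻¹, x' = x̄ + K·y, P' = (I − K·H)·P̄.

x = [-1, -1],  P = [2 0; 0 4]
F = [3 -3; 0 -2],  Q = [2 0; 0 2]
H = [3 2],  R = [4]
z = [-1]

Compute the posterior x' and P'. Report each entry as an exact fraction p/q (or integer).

x̄ = F·x = [0, 2]
P̄ = F·P·Fᵀ + Q = [56 24; 24 18]
y = z − H·x̄ = [-5]
S = H·P̄·Hᵀ + R = [868]
K = P̄·Hᵀ·S⁻¹ = [54/217; 27/217]
x' = x̄ + K·y = [-270/217, 299/217]
P' = (I − K·H)·P̄ = [488/217 -624/217; -624/217 990/217]

x' = [-270/217, 299/217]
P' = [488/217 -624/217; -624/217 990/217]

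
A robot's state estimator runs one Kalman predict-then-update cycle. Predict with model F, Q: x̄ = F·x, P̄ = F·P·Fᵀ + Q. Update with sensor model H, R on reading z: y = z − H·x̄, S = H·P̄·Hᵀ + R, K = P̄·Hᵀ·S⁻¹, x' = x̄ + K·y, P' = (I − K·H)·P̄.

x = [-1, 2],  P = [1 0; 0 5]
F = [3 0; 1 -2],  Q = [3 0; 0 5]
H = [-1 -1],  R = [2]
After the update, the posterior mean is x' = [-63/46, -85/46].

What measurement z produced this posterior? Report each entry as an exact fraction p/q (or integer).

z = [3]

x̄ = F·x = [-3, -5]
P̄ = F·P·Fᵀ + Q = [12 3; 3 26]
S = H·P̄·Hᵀ + R = [46]
K = P̄·Hᵀ·S⁻¹ = [-15/46; -29/46]
x' − x̄ = [75/46, 145/46] = K·y
y = (KᵀK)⁻¹·Kᵀ·(x' − x̄) = [-5]
z = y + H·x̄ = [-5] + [8] = [3]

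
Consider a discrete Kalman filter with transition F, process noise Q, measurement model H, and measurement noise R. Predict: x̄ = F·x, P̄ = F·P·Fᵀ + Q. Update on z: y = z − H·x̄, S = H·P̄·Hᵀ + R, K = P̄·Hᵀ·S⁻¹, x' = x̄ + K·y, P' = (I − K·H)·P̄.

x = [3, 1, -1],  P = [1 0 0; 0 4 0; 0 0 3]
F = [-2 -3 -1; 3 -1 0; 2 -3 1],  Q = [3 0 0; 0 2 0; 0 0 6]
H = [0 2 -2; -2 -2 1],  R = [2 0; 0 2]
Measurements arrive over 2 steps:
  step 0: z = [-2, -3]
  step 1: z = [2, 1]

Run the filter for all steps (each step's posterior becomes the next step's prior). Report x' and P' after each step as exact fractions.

step 0: x̄ = F·x = [-8, 8, 2]
step 0: P̄ = F·P·Fᵀ + Q = [46 6 29; 6 15 18; 29 18 49]
step 0: y = z − H·x̄ = [-14, -5]
step 0: S = H·P̄·Hᵀ + R = [114 42; 42 155]
step 0: K = P̄·Hᵀ·S⁻¹ = [-1990/7953 -1103/2651; 13/2651 -414/2651; -3860/7953 -421/2651]
step 0: x' = x̄ + K·y = [-19219/7953, 23096/2651, 76261/7953]
step 0: P' = (I − K·H)·P̄ = [26123/7953 -14546/2651 -41648/7953; -14546/2651 29907/2651 29894/2651; -41648/7953 29894/2651 93542/7953]
step 1: x̄ = F·x = [-245687/7953, -42315/2651, -170041/7953]
step 1: P̄ = F·P·Fᵀ + Q = [877226/7953 210839/2651 776047/7953; 210839/2651 200854/2651 230431/2651; 776047/7953 230431/2651 872213/7953]
step 1: y = z − H·x̄ = [-70286/7953, -17190/241]
step 1: S = H·P̄·Hᵀ + R = [384662/7953 17188/241; 17188/241 181759/241]
step 1: K = P̄·Hᵀ·S⁻¹ = [-28247944/124827133 -44017613/124827133; -3485859/124827133 -36690847/124827133; -62900402/124827133 -36974449/124827133]
step 1: x' = x̄ + K·y = [-466880109/124827133, 655405943/124827133, 524303133/124827133]
step 1: P' = (I − K·H)·P̄ = [332191887/124827133 -548100604/124827133 -519852660/124827133; -548100604/124827133 1173068761/124827133 1176554620/124827133; -519852660/124827133 1176554620/124827133 1239455022/124827133]

step 0: x' = [-19219/7953, 23096/2651, 76261/7953], P' = [26123/7953 -14546/2651 -41648/7953; -14546/2651 29907/2651 29894/2651; -41648/7953 29894/2651 93542/7953]
step 1: x' = [-466880109/124827133, 655405943/124827133, 524303133/124827133], P' = [332191887/124827133 -548100604/124827133 -519852660/124827133; -548100604/124827133 1173068761/124827133 1176554620/124827133; -519852660/124827133 1176554620/124827133 1239455022/124827133]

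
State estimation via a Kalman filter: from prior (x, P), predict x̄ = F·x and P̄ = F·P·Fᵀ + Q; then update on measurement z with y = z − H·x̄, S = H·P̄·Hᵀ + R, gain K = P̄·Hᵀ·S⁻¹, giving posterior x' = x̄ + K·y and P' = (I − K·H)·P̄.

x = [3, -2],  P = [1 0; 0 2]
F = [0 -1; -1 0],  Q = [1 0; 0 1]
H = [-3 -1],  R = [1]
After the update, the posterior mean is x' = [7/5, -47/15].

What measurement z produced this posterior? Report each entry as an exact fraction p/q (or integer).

z = [-1]

x̄ = F·x = [2, -3]
P̄ = F·P·Fᵀ + Q = [3 0; 0 2]
S = H·P̄·Hᵀ + R = [30]
K = P̄·Hᵀ·S⁻¹ = [-3/10; -1/15]
x' − x̄ = [-3/5, -2/15] = K·y
y = (KᵀK)⁻¹·Kᵀ·(x' − x̄) = [2]
z = y + H·x̄ = [2] + [-3] = [-1]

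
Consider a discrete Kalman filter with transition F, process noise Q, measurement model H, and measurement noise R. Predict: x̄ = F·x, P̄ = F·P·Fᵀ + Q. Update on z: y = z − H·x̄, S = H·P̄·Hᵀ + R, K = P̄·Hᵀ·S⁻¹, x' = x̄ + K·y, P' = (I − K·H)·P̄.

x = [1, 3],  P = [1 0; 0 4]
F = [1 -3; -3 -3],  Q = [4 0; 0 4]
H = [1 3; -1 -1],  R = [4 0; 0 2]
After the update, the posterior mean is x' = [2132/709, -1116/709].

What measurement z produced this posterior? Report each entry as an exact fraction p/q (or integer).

z = [-2, -2]

x̄ = F·x = [-8, -12]
P̄ = F·P·Fᵀ + Q = [41 33; 33 49]
S = H·P̄·Hᵀ + R = [684 -320; -320 158]
K = P̄·Hᵀ·S⁻¹ = [-195/709 -727/709; 275/709 189/709]
x' − x̄ = [7804/709, 7392/709] = K·y
y = (KᵀK)⁻¹·Kᵀ·(x' − x̄) = [42, -22]
z = y + H·x̄ = [42, -22] + [-44, 20] = [-2, -2]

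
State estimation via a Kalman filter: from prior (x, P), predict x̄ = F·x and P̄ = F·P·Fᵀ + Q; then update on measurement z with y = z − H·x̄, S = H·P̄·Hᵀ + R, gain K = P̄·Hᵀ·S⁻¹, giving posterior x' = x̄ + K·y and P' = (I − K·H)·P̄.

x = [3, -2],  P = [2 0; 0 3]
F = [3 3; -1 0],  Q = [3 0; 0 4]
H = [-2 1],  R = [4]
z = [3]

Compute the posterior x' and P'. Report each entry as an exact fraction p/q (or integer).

x̄ = F·x = [3, -3]
P̄ = F·P·Fᵀ + Q = [48 -6; -6 6]
y = z − H·x̄ = [12]
S = H·P̄·Hᵀ + R = [226]
K = P̄·Hᵀ·S⁻¹ = [-51/113; 9/113]
x' = x̄ + K·y = [-273/113, -231/113]
P' = (I − K·H)·P̄ = [222/113 240/113; 240/113 516/113]

x' = [-273/113, -231/113]
P' = [222/113 240/113; 240/113 516/113]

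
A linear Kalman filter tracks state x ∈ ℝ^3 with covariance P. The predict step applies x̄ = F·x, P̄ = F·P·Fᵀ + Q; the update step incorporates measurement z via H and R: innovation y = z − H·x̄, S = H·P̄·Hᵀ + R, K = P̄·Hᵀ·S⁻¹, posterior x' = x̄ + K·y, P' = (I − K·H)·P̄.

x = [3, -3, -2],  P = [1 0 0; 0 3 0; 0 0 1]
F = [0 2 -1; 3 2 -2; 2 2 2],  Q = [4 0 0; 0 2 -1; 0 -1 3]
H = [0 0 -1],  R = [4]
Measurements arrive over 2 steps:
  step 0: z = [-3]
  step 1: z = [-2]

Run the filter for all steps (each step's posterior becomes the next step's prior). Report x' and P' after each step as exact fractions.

step 0: x̄ = F·x = [-4, 7, -4]
step 0: P̄ = F·P·Fᵀ + Q = [17 14 10; 14 27 13; 10 13 23]
step 0: y = z − H·x̄ = [-7]
step 0: S = H·P̄·Hᵀ + R = [27]
step 0: K = P̄·Hᵀ·S⁻¹ = [-10/27; -13/27; -23/27]
step 0: x' = x̄ + K·y = [-38/27, 280/27, 53/27]
step 0: P' = (I − K·H)·P̄ = [359/27 248/27 40/27; 248/27 560/27 52/27; 40/27 52/27 92/27]
step 1: x̄ = F·x = [169/9, 340/27, 590/27]
step 1: P̄ = F·P·Fᵀ + Q = [248/3 1160/9 1024/9; 1160/9 7973/27 6559/27; 1024/9 6559/27 6845/27]
step 1: y = z − H·x̄ = [536/27]
step 1: S = H·P̄·Hᵀ + R = [6953/27]
step 1: K = P̄·Hᵀ·S⁻¹ = [-3072/6953; -6559/6953; -6845/6953]
step 1: x' = x̄ + K·y = [69577/6953, -42652/6953, 16050/6953]
step 1: P' = (I − K·H)·P̄ = [225256/6953 149896/6953 12288/6953; 149896/6953 459844/6953 26236/6953; 12288/6953 26236/6953 27380/6953]

step 0: x' = [-38/27, 280/27, 53/27], P' = [359/27 248/27 40/27; 248/27 560/27 52/27; 40/27 52/27 92/27]
step 1: x' = [69577/6953, -42652/6953, 16050/6953], P' = [225256/6953 149896/6953 12288/6953; 149896/6953 459844/6953 26236/6953; 12288/6953 26236/6953 27380/6953]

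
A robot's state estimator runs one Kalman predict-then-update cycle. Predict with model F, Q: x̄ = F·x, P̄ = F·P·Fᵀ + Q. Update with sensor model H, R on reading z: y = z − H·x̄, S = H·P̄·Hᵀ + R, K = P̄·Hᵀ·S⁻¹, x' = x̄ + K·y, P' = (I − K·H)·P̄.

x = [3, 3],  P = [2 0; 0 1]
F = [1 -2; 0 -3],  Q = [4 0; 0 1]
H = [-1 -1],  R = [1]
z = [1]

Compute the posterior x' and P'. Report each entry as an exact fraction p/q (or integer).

x' = [7/3, -11/3]
P' = [74/33 -58/33; -58/33 74/33]

x̄ = F·x = [-3, -9]
P̄ = F·P·Fᵀ + Q = [10 6; 6 10]
y = z − H·x̄ = [-11]
S = H·P̄·Hᵀ + R = [33]
K = P̄·Hᵀ·S⁻¹ = [-16/33; -16/33]
x' = x̄ + K·y = [7/3, -11/3]
P' = (I − K·H)·P̄ = [74/33 -58/33; -58/33 74/33]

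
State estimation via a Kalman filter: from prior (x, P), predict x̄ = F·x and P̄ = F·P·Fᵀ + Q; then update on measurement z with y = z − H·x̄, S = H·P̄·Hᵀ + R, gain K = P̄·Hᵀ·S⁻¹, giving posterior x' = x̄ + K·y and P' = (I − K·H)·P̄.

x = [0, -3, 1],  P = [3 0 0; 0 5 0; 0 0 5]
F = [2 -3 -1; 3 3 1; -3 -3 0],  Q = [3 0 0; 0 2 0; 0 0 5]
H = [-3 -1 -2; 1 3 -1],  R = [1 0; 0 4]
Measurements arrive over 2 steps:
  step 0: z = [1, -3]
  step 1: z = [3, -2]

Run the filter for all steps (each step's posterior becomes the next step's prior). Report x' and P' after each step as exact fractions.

step 0: x' = [-700441/668090, -16729/66809, 162759/133618], P' = [2362423/668090 -160643/66809 -527939/133618; -160643/66809 132014/66809 172503/66809; -527939/133618 172503/66809 624995/133618]
step 1: x' = [-24448334411/21775597970, -1537090199/4355119594, 836229421/2177559797], P' = [28997855142/10887798985 -3728710257/2177559797 -6485719623/2177559797; -3728710257/2177559797 3093905111/2177559797 3956326394/2177559797; -6485719623/2177559797 3956326394/2177559797 7814377135/2177559797]

step 0: x̄ = F·x = [8, -8, 9]
step 0: P̄ = F·P·Fᵀ + Q = [65 -32 27; -32 79 -72; 27 -72 77]
step 0: y = z − H·x̄ = [35, 22]
step 0: S = H·P̄·Hᵀ + R = [817 429; 429 1043]
step 0: K = P̄·Hᵀ·S⁻¹ = [-201449/668090 45707/668090; 4909/66809 15724/66809; -11179/133618 -29479/133618]
step 0: x' = x̄ + K·y = [-700441/668090, -16729/66809, 162759/133618]
step 0: P' = (I − K·H)·P̄ = [2362423/668090 -160643/66809 -527939/133618; -160643/66809 132014/66809 172503/66809; -527939/133618 172503/66809 624995/133618]
step 1: x̄ = F·x = [-1712807/668090, -894699/334045, 2603193/668090]
step 1: P̄ = F·P·Fᵀ + Q = [66646317/668090 -1861446/334045 -9856563/668090; -1861446/334045 1600246/334045 -741666/334045; -9856563/668090 -741666/334045 7567777/668090]
step 1: y = z − H·x̄ = [282837/668090, 4174007/334045]
step 1: S = H·P̄·Hᵀ + R = [487407107/668090 -79807928/334045; -79807928/334045 55983324/334045]
step 1: K = P̄·Hᵀ·S⁻¹ = [-3492817911/10887798985 2747899701/21775597970; 179572872/2177559797 798339341/4355119594; -127921795/2177559797 -607779394/2177559797]
step 1: x' = x̄ + K·y = [-24448334411/21775597970, -1537090199/4355119594, 836229421/2177559797]
step 1: P' = (I − K·H)·P̄ = [28997855142/10887798985 -3728710257/2177559797 -6485719623/2177559797; -3728710257/2177559797 3093905111/2177559797 3956326394/2177559797; -6485719623/2177559797 3956326394/2177559797 7814377135/2177559797]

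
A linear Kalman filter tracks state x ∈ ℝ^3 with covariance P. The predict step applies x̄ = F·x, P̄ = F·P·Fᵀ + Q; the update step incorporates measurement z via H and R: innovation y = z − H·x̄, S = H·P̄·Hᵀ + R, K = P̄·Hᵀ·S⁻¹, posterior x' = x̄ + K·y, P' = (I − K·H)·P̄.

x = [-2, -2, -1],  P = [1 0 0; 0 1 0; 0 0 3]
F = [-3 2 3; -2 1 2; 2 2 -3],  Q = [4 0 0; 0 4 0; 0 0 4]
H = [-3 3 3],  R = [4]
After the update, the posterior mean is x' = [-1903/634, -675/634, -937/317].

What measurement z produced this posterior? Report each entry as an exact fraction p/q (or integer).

z = [-3]

x̄ = F·x = [-1, 0, -5]
P̄ = F·P·Fᵀ + Q = [44 26 -29; 26 21 -20; -29 -20 39]
S = H·P̄·Hᵀ + R = [634]
K = P̄·Hᵀ·S⁻¹ = [-141/634; -75/634; 72/317]
x' − x̄ = [-1269/634, -675/634, 648/317] = K·y
y = (KᵀK)⁻¹·Kᵀ·(x' − x̄) = [9]
z = y + H·x̄ = [9] + [-12] = [-3]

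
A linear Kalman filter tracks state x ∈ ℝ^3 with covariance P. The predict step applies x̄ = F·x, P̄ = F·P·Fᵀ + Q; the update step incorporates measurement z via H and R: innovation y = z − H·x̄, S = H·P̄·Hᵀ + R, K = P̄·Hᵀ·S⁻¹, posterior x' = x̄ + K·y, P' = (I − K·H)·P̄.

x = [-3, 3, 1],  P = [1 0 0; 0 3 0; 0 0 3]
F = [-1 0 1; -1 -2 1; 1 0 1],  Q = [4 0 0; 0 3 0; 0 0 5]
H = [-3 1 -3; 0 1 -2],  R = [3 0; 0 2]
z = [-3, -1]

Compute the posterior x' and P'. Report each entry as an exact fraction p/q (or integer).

x' = [510/329, -1527/329, -659/329]
P' = [38/47 -348/329 -291/329; -348/329 510/47 1602/329; -291/329 1602/329 1723/658]

x̄ = F·x = [4, -2, -2]
P̄ = F·P·Fᵀ + Q = [8 4 2; 4 19 2; 2 2 9]
y = z − H·x̄ = [5, -3]
S = H·P̄·Hᵀ + R = [175 63; 63 49]
K = P̄·Hᵀ·S⁻¹ = [-13/47 117/329; -64/329 183/329; -73/658 -121/658]
x' = x̄ + K·y = [510/329, -1527/329, -659/329]
P' = (I − K·H)·P̄ = [38/47 -348/329 -291/329; -348/329 510/47 1602/329; -291/329 1602/329 1723/658]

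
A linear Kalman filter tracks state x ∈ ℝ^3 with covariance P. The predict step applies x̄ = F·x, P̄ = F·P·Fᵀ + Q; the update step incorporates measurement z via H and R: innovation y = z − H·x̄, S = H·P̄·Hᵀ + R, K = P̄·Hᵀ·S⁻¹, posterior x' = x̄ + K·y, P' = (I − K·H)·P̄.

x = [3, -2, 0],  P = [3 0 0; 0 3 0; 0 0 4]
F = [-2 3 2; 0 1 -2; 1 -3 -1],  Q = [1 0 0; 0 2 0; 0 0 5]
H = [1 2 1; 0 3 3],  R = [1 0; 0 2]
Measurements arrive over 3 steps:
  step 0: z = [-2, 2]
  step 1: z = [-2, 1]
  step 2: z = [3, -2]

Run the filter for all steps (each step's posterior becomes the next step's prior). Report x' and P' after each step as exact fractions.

step 0: x' = [-34051/13242, -1997/6621, 6695/6621], P' = [22021/6621 -17051/6621 15452/6621; -17051/6621 20005/6621 -19855/6621; 15452/6621 -19855/6621 21169/6621]
step 1: x' = [11553341/10683614, -17306773/5341807, 18473808/5341807], P' = [170472797/74785298 -59240673/37392649 51900622/37392649; -59240673/37392649 78262299/37392649 -78976071/37392649; 51900622/37392649 -78976071/37392649 87823531/37392649]
step 2: x' = [1958787664669/565761947374, -21578762981/282880973687, -160358300452/282880973687], P' = [1285288779675/565761947374 -448423720221/282880973687 393449667248/282880973687; -448423720221/282880973687 592607741643/282880973687 -598070214207/282880973687; 393449667248/282880973687 -598070214207/282880973687 664952606975/282880973687]

step 0: x̄ = F·x = [-12, -2, 9]
step 0: P̄ = F·P·Fᵀ + Q = [56 -7 -41; -7 21 -1; -41 -1 39]
step 0: y = z − H·x̄ = [5, -19]
step 0: S = H·P̄·Hᵀ + R = [66 90; 90 524]
step 0: K = P̄·Hᵀ·S⁻¹ = [3371/6621 -1599/4414; 3104/6621 75/2207; -3089/6621 657/2207]
step 0: x' = x̄ + K·y = [-34051/13242, -1997/6621, 6695/6621]
step 0: P' = (I − K·H)·P̄ = [22021/6621 -17051/6621 15452/6621; -17051/6621 20005/6621 -19855/6621; 15452/6621 -19855/6621 21169/6621]
step 1: x̄ = F·x = [41450/6621, -5129/2207, -35459/13242]
step 1: P̄ = F·P·Fᵀ + Q = [202162/6621 50223/2207 -179381/6621; 50223/2207 65781/2207 -54969/2207; -179381/6621 -54969/2207 208612/6621]
step 1: y = z − H·x̄ = [-12377/13242, 70647/4414]
step 1: S = H·P̄·Hᵀ + R = [791053/6621 79865/2207; 79865/2207 232837/2207]
step 1: K = P̄·Hᵀ·S⁻¹ = [37311349/74785298 -22020153/74785298; 18307854/37392649 -1070658/37392649; -18227989/37392649 13271190/37392649]
step 1: x' = x̄ + K·y = [11553341/10683614, -17306773/5341807, 18473808/5341807]
step 1: P' = (I − K·H)·P̄ = [170472797/74785298 -59240673/37392649 51900622/37392649; -59240673/37392649 78262299/37392649 -78976071/37392649; 51900622/37392649 -78976071/37392649 87823531/37392649]
step 2: x̄ = F·x = [-26526044/5341807, -54254389/5341807, 78446363/10683614]
step 2: P̄ = F·P·Fᵀ + Q = [781963306/37392649 525480891/37392649 -665259480/37392649; 525480891/37392649 820246005/37392649 -617062107/37392649; -665259480/37392649 -617062107/37392649 1684340467/74785298]
step 2: y = z − H·x̄ = [223674123/10683614, 68820017/10683614]
step 2: S = H·P̄·Hᵀ + R = [6491332769/74785298 2950184001/74785298; 2950184001/74785298 7858827037/74785298]
step 2: K = P̄·Hᵀ·S⁻¹ = [278493233287/565761947374 -164922158919/565761947374; 138721548858/282880973687 -8193708846/282880973687; -137738154191/282880973687 100323589152/282880973687]
step 2: x' = x̄ + K·y = [1958787664669/565761947374, -21578762981/282880973687, -160358300452/282880973687]
step 2: P' = (I − K·H)·P̄ = [1285288779675/565761947374 -448423720221/282880973687 393449667248/282880973687; -448423720221/282880973687 592607741643/282880973687 -598070214207/282880973687; 393449667248/282880973687 -598070214207/282880973687 664952606975/282880973687]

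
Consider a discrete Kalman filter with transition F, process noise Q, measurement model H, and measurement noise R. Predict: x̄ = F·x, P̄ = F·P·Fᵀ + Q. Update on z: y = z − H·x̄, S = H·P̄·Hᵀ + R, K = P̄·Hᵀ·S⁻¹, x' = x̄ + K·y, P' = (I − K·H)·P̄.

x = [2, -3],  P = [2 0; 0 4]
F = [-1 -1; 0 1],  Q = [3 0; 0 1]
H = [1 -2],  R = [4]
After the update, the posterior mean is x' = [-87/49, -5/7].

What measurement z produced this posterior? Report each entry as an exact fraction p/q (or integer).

x̄ = F·x = [1, -3]
P̄ = F·P·Fᵀ + Q = [9 -4; -4 5]
S = H·P̄·Hᵀ + R = [49]
K = P̄·Hᵀ·S⁻¹ = [17/49; -2/7]
x' − x̄ = [-136/49, 16/7] = K·y
y = (KᵀK)⁻¹·Kᵀ·(x' − x̄) = [-8]
z = y + H·x̄ = [-8] + [7] = [-1]

z = [-1]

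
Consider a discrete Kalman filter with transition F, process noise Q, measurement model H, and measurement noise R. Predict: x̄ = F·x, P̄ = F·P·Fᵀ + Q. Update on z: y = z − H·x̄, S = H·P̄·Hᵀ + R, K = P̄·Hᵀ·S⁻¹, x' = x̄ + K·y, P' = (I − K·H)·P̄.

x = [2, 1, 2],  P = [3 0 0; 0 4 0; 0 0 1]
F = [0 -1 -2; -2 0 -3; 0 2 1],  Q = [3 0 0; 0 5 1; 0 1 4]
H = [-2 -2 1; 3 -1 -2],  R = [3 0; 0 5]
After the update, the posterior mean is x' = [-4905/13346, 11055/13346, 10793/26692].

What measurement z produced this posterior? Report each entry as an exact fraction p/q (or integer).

z = [-1, -3]

x̄ = F·x = [-5, -10, 4]
P̄ = F·P·Fᵀ + Q = [11 6 -10; 6 26 -2; -10 -2 21]
S = H·P̄·Hᵀ + R = [268 -156; -156 290]
K = P̄·Hᵀ·S⁻¹ = [-1357/13346 1433/13346; -4941/13346 -1421/6673; 1065/26692 -2935/13346]
x' − x̄ = [61825/13346, 144515/13346, -95975/26692] = K·y
y = (KᵀK)⁻¹·Kᵀ·(x' − x̄) = [-35, 10]
z = y + H·x̄ = [-35, 10] + [34, -13] = [-1, -3]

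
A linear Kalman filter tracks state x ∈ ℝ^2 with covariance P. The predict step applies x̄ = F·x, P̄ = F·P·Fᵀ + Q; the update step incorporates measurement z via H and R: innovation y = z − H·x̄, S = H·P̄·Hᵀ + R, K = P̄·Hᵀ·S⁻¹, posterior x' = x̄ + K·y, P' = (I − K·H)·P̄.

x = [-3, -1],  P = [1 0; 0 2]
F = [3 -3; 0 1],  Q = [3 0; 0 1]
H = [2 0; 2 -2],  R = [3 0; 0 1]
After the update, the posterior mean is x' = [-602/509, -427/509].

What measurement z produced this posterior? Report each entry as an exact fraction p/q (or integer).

x̄ = F·x = [-6, -1]
P̄ = F·P·Fᵀ + Q = [30 -6; -6 3]
S = H·P̄·Hᵀ + R = [123 144; 144 181]
K = P̄·Hᵀ·S⁻¹ = [164/509 72/509; 140/509 -162/509]
x' − x̄ = [2452/509, 82/509] = K·y
y = (KᵀK)⁻¹·Kᵀ·(x' − x̄) = [11, 9]
z = y + H·x̄ = [11, 9] + [-12, -10] = [-1, -1]

z = [-1, -1]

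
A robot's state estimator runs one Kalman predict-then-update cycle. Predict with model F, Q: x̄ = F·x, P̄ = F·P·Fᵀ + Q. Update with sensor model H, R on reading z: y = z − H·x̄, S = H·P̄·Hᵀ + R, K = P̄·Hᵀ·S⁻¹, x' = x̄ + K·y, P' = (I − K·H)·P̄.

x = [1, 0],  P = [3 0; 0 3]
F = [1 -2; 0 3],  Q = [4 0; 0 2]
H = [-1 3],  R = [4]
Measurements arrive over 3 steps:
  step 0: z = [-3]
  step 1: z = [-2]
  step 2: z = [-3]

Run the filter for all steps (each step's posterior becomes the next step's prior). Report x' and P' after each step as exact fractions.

step 0: x̄ = F·x = [1, 0]
step 0: P̄ = F·P·Fᵀ + Q = [19 -18; -18 29]
step 0: y = z − H·x̄ = [-2]
step 0: S = H·P̄·Hᵀ + R = [392]
step 0: K = P̄·Hᵀ·S⁻¹ = [-73/392; 15/56]
step 0: x' = x̄ + K·y = [269/196, -15/28]
step 0: P' = (I − K·H)·P̄ = [2119/392 87/56; 87/56 7/8]
step 1: x̄ = F·x = [479/196, -45/28]
step 1: P̄ = F·P·Fᵀ + Q = [2623/392 -33/56; -33/56 79/8]
step 1: y = z − H·x̄ = [258/49]
step 1: S = H·P̄·Hᵀ + R = [5052/49]
step 1: K = P̄·Hᵀ·S⁻¹ = [-829/10104; 987/3368]
step 1: x' = x̄ + K·y = [847/421, -27/421]
step 1: P' = (I − K·H)·P̄ = [121193/20208 12729/6736; 12729/6736 6875/6736]
step 2: x̄ = F·x = [901/421, -81/421]
step 2: P̄ = F·P·Fᵀ + Q = [131777/20208 -3063/6736; -3063/6736 75347/6736]
step 2: y = z − H·x̄ = [-119/421]
step 2: S = H·P̄·Hᵀ + R = [143882/1263]
step 2: K = P̄·Hᵀ·S⁻¹ = [-9959/143882; 42957/143882]
step 2: x' = x̄ + K·y = [310743/143882, -39825/143882]
step 2: P' = (I − K·H)·P̄ = [6877843/1151056 2186385/1151056; 2186385/1151056 1187003/1151056]

step 0: x' = [269/196, -15/28], P' = [2119/392 87/56; 87/56 7/8]
step 1: x' = [847/421, -27/421], P' = [121193/20208 12729/6736; 12729/6736 6875/6736]
step 2: x' = [310743/143882, -39825/143882], P' = [6877843/1151056 2186385/1151056; 2186385/1151056 1187003/1151056]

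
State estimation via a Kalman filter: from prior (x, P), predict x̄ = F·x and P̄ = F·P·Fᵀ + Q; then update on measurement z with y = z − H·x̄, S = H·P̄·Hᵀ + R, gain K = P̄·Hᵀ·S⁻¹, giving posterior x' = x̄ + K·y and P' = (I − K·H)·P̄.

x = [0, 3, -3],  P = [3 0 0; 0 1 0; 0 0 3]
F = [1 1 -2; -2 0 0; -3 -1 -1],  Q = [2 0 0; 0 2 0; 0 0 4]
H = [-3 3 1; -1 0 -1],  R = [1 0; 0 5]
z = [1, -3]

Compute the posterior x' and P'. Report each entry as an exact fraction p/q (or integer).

x' = [73199/27575, 71892/27575, 29946/27575]
P' = [43806/27575 40698/27575 5174/27575; 40698/27575 47434/27575 -16608/27575; 5174/27575 -16608/27575 69621/27575]

x̄ = F·x = [9, 0, 0]
P̄ = F·P·Fᵀ + Q = [18 -6 -4; -6 14 18; -4 18 35]
y = z − H·x̄ = [28, 6]
S = H·P̄·Hᵀ + R = [564 -25; -25 50]
K = P̄·Hᵀ·S⁻¹ = [-166/1103 -9796/27575; 144/1103 -4818/27575; 171/1103 -14959/27575]
x' = x̄ + K·y = [73199/27575, 71892/27575, 29946/27575]
P' = (I − K·H)·P̄ = [43806/27575 40698/27575 5174/27575; 40698/27575 47434/27575 -16608/27575; 5174/27575 -16608/27575 69621/27575]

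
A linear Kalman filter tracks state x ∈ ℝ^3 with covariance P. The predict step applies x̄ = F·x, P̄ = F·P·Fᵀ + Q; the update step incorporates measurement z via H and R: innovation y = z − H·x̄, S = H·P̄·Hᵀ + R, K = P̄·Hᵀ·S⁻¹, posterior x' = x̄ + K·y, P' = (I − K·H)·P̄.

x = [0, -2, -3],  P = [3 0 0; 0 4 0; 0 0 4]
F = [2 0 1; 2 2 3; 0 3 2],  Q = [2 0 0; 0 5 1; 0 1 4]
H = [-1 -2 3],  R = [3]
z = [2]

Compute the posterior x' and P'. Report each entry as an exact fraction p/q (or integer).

x̄ = F·x = [-3, -13, -12]
P̄ = F·P·Fᵀ + Q = [18 24 8; 24 69 49; 8 49 56]
y = z − H·x̄ = [9]
S = H·P̄·Hᵀ + R = [261]
K = P̄·Hᵀ·S⁻¹ = [-14/87; -5/87; 62/261]
x' = x̄ + K·y = [-129/29, -392/29, -286/29]
P' = (I − K·H)·P̄ = [326/29 626/29 1564/87; 626/29 1976/29 4573/87; 1564/87 4573/87 10772/261]

x' = [-129/29, -392/29, -286/29]
P' = [326/29 626/29 1564/87; 626/29 1976/29 4573/87; 1564/87 4573/87 10772/261]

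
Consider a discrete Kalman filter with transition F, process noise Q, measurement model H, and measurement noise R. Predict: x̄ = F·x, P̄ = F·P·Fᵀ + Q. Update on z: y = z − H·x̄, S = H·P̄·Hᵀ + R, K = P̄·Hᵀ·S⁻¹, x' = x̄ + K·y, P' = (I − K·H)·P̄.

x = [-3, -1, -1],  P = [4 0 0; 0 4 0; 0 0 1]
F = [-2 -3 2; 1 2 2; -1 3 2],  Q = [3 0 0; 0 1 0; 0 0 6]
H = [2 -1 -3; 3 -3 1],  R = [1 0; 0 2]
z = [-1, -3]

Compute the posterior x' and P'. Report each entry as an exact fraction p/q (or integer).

x̄ = F·x = [7, -7, -2]
P̄ = F·P·Fᵀ + Q = [59 -28 -24; -28 25 24; -24 24 50]
y = z − H·x̄ = [-28, -43]
S = H·P̄·Hᵀ + R = [1256 891; 891 1024]
K = P̄·Hᵀ·S⁻¹ = [12065/492263 103434/492263; -36387/492263 -33237/492263; -143574/492263 79738/492263]
x' = x̄ + K·y = [-1339641/492263, -997814/492263, -393188/492263]
P' = (I − K·H)·P̄ = [1899489/492263 2026171/492263 586914/492263; 2026171/492263 2252369/492263 612120/492263; 586914/492263 612120/492263 235094/492263]

x' = [-1339641/492263, -997814/492263, -393188/492263]
P' = [1899489/492263 2026171/492263 586914/492263; 2026171/492263 2252369/492263 612120/492263; 586914/492263 612120/492263 235094/492263]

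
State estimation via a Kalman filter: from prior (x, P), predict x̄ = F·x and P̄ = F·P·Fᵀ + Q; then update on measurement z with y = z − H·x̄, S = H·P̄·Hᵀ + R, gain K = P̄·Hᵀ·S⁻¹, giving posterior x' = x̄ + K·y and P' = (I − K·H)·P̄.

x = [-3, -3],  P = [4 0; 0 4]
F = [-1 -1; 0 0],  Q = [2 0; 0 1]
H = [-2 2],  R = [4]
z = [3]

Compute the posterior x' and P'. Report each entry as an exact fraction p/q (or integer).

x' = [-1/4, 5/8]
P' = [5/3 5/6; 5/6 11/12]

x̄ = F·x = [6, 0]
P̄ = F·P·Fᵀ + Q = [10 0; 0 1]
y = z − H·x̄ = [15]
S = H·P̄·Hᵀ + R = [48]
K = P̄·Hᵀ·S⁻¹ = [-5/12; 1/24]
x' = x̄ + K·y = [-1/4, 5/8]
P' = (I − K·H)·P̄ = [5/3 5/6; 5/6 11/12]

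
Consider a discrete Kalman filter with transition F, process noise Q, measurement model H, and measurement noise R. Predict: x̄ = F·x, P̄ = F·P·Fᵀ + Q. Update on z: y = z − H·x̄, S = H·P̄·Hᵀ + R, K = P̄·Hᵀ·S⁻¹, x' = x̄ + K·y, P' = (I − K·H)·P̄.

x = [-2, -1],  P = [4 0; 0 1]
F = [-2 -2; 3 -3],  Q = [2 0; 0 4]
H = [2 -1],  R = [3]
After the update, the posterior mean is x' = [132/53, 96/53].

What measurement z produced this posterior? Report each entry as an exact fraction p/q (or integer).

x̄ = F·x = [6, -3]
P̄ = F·P·Fᵀ + Q = [22 -18; -18 49]
S = H·P̄·Hᵀ + R = [212]
K = P̄·Hᵀ·S⁻¹ = [31/106; -85/212]
x' − x̄ = [-186/53, 255/53] = K·y
y = (KᵀK)⁻¹·Kᵀ·(x' − x̄) = [-12]
z = y + H·x̄ = [-12] + [15] = [3]

z = [3]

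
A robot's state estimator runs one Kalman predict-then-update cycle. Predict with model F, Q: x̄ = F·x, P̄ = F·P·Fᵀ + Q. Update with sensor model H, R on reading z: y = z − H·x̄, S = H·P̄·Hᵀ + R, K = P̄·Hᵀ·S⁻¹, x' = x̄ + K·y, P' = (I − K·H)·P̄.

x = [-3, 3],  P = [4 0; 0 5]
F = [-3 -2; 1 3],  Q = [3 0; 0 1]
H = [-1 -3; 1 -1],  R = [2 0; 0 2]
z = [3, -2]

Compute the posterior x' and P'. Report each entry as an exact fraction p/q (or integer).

x' = [-18283/9940, -586/2485]
P' = [5989/4970 -614/2485; -614/2485 618/2485]

x̄ = F·x = [3, 6]
P̄ = F·P·Fᵀ + Q = [59 -42; -42 50]
y = z − H·x̄ = [24, 1]
S = H·P̄·Hᵀ + R = [259 175; 175 195]
K = P̄·Hᵀ·S⁻¹ = [-461/1988 1031/1420; -124/497 -88/355]
x' = x̄ + K·y = [-18283/9940, -586/2485]
P' = (I − K·H)·P̄ = [5989/4970 -614/2485; -614/2485 618/2485]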